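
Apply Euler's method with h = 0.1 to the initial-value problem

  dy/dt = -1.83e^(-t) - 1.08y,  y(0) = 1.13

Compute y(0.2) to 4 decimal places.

0.5703

Euler: y_{n+1} = y_n + h·f(t_n, y_n).
t=0.000000, y=1.130000: f=-3.050400 → y ← 1.130000 + 0.1·(-3.050400) = 0.824960
t=0.100000, y=0.824960: f=-2.546809 → y ← 0.824960 + 0.1·(-2.546809) = 0.570279
y(0.2) ≈ 0.5703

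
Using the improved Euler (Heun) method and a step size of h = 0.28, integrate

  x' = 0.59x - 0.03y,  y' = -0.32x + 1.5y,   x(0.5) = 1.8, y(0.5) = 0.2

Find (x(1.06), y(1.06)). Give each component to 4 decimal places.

2.4994, -0.1049

Heun on (x,y): k1 = f(t_n, state_n); k2 = f(t_n + h, state_n + h·k1); state_{n+1} = state_n + (h/2)·(k1 + k2).
0.500000: (1.800000, 0.200000)
  k1 = (1.056000, -0.276000)
  predictor → (2.095680, 0.122720)
  k2 = (1.232770, -0.486538)
  → (2.120428, 0.093245)
0.780000: (2.120428, 0.093245)
  k1 = (1.248255, -0.538670)
  predictor → (2.469939, -0.057583)
  k2 = (1.458992, -0.876755)
  → (2.499442, -0.104915)
(x(1.06), y(1.06)) ≈ (2.4994, -0.1049)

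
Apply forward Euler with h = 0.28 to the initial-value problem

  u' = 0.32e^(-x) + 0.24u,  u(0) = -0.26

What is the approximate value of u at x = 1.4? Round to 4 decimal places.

-0.0326

Euler: u_{n+1} = u_n + h·f(x_n, u_n).
x=0.000000, u=-0.260000: f=0.257600 → u ← -0.260000 + 0.28·0.257600 = -0.187872
x=0.280000, u=-0.187872: f=0.196762 → u ← -0.187872 + 0.28·0.196762 = -0.132779
x=0.560000, u=-0.132779: f=0.150920 → u ← -0.132779 + 0.28·0.150920 = -0.090521
x=0.840000, u=-0.090521: f=0.116422 → u ← -0.090521 + 0.28·0.116422 = -0.057923
x=1.120000, u=-0.057923: f=0.090508 → u ← -0.057923 + 0.28·0.090508 = -0.032581
u(1.4) ≈ -0.0326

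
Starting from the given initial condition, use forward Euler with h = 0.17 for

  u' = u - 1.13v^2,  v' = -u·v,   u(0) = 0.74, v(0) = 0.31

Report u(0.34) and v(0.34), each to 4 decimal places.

Euler on (u,v): u_{n+1} = u_n + h·u', v_{n+1} = v_n + h·v'.
0.000000: (0.740000, 0.310000); f=(0.631407, -0.229400) → (0.847339, 0.271002)
0.170000: (0.847339, 0.271002); f=(0.764350, -0.229631) → (0.977279, 0.231965)
(u(0.34), v(0.34)) ≈ (0.9773, 0.2320)

0.9773, 0.2320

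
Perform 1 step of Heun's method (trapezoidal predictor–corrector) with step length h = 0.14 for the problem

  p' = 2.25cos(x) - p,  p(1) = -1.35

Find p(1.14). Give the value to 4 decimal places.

-1.0353

Heun: k1 = f(x_n, p_n); k2 = f(x_n + h, p_n + h·k1); p_{n+1} = p_n + (h/2)·(k1 + k2).
x=1.000000, p=-1.350000:
  k1 = f(1.000000, -1.350000) = 2.565680
  k2 = f(1.140000, -0.990805) = 1.930392
  p ← -1.350000 + (0.14/2)·(2.565680 + 1.930392) = -1.035275
p(1.14) ≈ -1.0353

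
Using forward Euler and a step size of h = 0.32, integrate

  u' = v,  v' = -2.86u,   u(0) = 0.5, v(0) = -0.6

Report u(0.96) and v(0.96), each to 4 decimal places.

Euler on (u,v): u_{n+1} = u_n + h·u', v_{n+1} = v_n + h·v'.
0.000000: (0.500000, -0.600000); f=(-0.600000, -1.430000) → (0.308000, -1.057600)
0.320000: (0.308000, -1.057600); f=(-1.057600, -0.880880) → (-0.030432, -1.339482)
0.640000: (-0.030432, -1.339482); f=(-1.339482, 0.087036) → (-0.459066, -1.311630)
(u(0.96), v(0.96)) ≈ (-0.4591, -1.3116)

-0.4591, -1.3116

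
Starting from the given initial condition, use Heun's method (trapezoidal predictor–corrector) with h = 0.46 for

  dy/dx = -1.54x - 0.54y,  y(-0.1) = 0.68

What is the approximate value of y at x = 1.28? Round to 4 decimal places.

-0.7099

Heun: k1 = f(x_n, y_n); k2 = f(x_n + h, y_n + h·k1); y_{n+1} = y_n + (h/2)·(k1 + k2).
x=-0.100000, y=0.680000:
  k1 = f(-0.100000, 0.680000) = -0.213200
  k2 = f(0.360000, 0.581928) = -0.868641
  y ← 0.680000 + (0.46/2)·(-0.213200 + (-0.868641)) = 0.431177
x=0.360000, y=0.431177:
  k1 = f(0.360000, 0.431177) = -0.787235
  k2 = f(0.820000, 0.069048) = -1.300086
  y ← 0.431177 + (0.46/2)·(-0.787235 + (-1.300086)) = -0.048907
x=0.820000, y=-0.048907:
  k1 = f(0.820000, -0.048907) = -1.236390
  k2 = f(1.280000, -0.617647) = -1.637671
  y ← -0.048907 + (0.46/2)·(-1.236390 + (-1.637671)) = -0.709941
y(1.28) ≈ -0.7099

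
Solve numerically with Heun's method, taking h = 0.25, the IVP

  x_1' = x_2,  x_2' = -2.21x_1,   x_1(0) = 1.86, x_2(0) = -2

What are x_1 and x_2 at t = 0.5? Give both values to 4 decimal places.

0.4241, -3.3704

Heun on (x_1,x_2): k1 = f(t_n, state_n); k2 = f(t_n + h, state_n + h·k1); state_{n+1} = state_n + (h/2)·(k1 + k2).
0.000000: (1.860000, -2.000000)
  k1 = (-2.000000, -4.110600)
  predictor → (1.360000, -3.027650)
  k2 = (-3.027650, -3.005600)
  → (1.231544, -2.889525)
0.250000: (1.231544, -2.889525)
  k1 = (-2.889525, -2.721712)
  predictor → (0.509163, -3.569953)
  k2 = (-3.569953, -1.125249)
  → (0.424109, -3.370395)
(x_1(0.5), x_2(0.5)) ≈ (0.4241, -3.3704)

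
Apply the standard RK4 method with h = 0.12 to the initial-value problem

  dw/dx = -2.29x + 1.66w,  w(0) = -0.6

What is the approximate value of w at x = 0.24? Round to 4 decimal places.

-0.9693

RK4: k1 = f(x_n, w_n); k2 = f(x_n + h/2, w_n + (h/2)·k1); k3 = f(x_n + h/2, w_n + (h/2)·k2); k4 = f(x_n + h, w_n + h·k3); w_{n+1} = w_n + (h/6)·(k1 + 2k2 + 2k3 + k4).
x=0.000000, w=-0.600000:
  k1 = f(0.000000, -0.600000) = -0.996000
  k2 = f(0.060000, -0.659760) = -1.232602
  k3 = f(0.060000, -0.673956) = -1.256167
  k4 = f(0.120000, -0.750740) = -1.521028
  w ← -0.600000 + (0.12/6)·(k1 + 2k2 + 2k3 + k4) = -0.749891
x=0.120000, w=-0.749891:
  k1 = f(0.120000, -0.749891) = -1.519620
  k2 = f(0.180000, -0.841068) = -1.808374
  k3 = f(0.180000, -0.858394) = -1.837134
  k4 = f(0.240000, -0.970347) = -2.160377
  w ← -0.749891 + (0.12/6)·(k1 + 2k2 + 2k3 + k4) = -0.969312
w(0.24) ≈ -0.9693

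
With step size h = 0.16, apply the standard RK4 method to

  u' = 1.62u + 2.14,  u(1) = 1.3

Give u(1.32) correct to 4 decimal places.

3.0805

RK4: k1 = f(x_n, u_n); k2 = f(x_n + h/2, u_n + (h/2)·k1); k3 = f(x_n + h/2, u_n + (h/2)·k2); k4 = f(x_n + h, u_n + h·k3); u_{n+1} = u_n + (h/6)·(k1 + 2k2 + 2k3 + k4).
x=1.000000, u=1.300000:
  k1 = f(1.000000, 1.300000) = 4.246000
  k2 = f(1.080000, 1.639680) = 4.796282
  k3 = f(1.080000, 1.683703) = 4.867598
  k4 = f(1.160000, 2.078816) = 5.507681
  u ← 1.300000 + (0.16/6)·(k1 + 2k2 + 2k3 + k4) = 2.075505
x=1.160000, u=2.075505:
  k1 = f(1.160000, 2.075505) = 5.502318
  k2 = f(1.240000, 2.515691) = 6.215419
  k3 = f(1.240000, 2.572739) = 6.307837
  k4 = f(1.320000, 3.084759) = 7.137309
  u ← 2.075505 + (0.16/6)·(k1 + 2k2 + 2k3 + k4) = 3.080469
u(1.32) ≈ 3.0805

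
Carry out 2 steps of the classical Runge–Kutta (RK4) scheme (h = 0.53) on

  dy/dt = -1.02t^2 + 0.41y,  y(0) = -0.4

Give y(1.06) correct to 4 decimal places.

-1.0708

RK4: k1 = f(t_n, y_n); k2 = f(t_n + h/2, y_n + (h/2)·k1); k3 = f(t_n + h/2, y_n + (h/2)·k2); k4 = f(t_n + h, y_n + h·k3); y_{n+1} = y_n + (h/6)·(k1 + 2k2 + 2k3 + k4).
t=0.000000, y=-0.400000:
  k1 = f(0.000000, -0.400000) = -0.164000
  k2 = f(0.265000, -0.443460) = -0.253448
  k3 = f(0.265000, -0.467164) = -0.263167
  k4 = f(0.530000, -0.539478) = -0.507704
  y ← -0.400000 + (0.53/6)·(k1 + 2k2 + 2k3 + k4) = -0.550602
t=0.530000, y=-0.550602:
  k1 = f(0.530000, -0.550602) = -0.512265
  k2 = f(0.795000, -0.686353) = -0.926070
  k3 = f(0.795000, -0.796011) = -0.971030
  k4 = f(1.060000, -1.065248) = -1.582824
  y ← -0.550602 + (0.53/6)·(k1 + 2k2 + 2k3 + k4) = -1.070823
y(1.06) ≈ -1.0708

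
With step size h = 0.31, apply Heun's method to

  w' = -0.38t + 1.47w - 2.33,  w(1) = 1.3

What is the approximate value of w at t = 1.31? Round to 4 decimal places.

0.9776

Heun: k1 = f(t_n, w_n); k2 = f(t_n + h, w_n + h·k1); w_{n+1} = w_n + (h/2)·(k1 + k2).
t=1.000000, w=1.300000:
  k1 = f(1.000000, 1.300000) = -0.799000
  k2 = f(1.310000, 1.052310) = -1.280904
  w ← 1.300000 + (0.31/2)·(-0.799000 + (-1.280904)) = 0.977615
w(1.31) ≈ 0.9776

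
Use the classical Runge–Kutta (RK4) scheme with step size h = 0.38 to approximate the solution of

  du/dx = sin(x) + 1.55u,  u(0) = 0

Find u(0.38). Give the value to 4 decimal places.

RK4: k1 = f(x_n, u_n); k2 = f(x_n + h/2, u_n + (h/2)·k1); k3 = f(x_n + h/2, u_n + (h/2)·k2); k4 = f(x_n + h, u_n + h·k3); u_{n+1} = u_n + (h/6)·(k1 + 2k2 + 2k3 + k4).
x=0.000000, u=0.000000:
  k1 = f(0.000000, 0.000000) = 0.000000
  k2 = f(0.190000, 0.000000) = 0.188859
  k3 = f(0.190000, 0.035883) = 0.244478
  k4 = f(0.380000, 0.092902) = 0.514918
  u ← 0.000000 + (0.38/6)·(k1 + 2k2 + 2k3 + k4) = 0.087501
u(0.38) ≈ 0.0875

0.0875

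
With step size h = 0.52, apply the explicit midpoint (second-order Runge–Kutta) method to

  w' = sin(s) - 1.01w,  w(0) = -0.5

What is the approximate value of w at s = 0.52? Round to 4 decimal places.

-0.1727

Midpoint: k1 = f(s_n, w_n); k2 = f(s_n + h/2, w_n + (h/2)·k1); w_{n+1} = w_n + h·k2.
s=0.000000, w=-0.500000:
  k1 = f(0.000000, -0.500000) = 0.505000
  k2 = f(0.260000, -0.368700) = 0.629468
  w ← -0.500000 + 0.52·0.629468 = -0.172677
w(0.52) ≈ -0.1727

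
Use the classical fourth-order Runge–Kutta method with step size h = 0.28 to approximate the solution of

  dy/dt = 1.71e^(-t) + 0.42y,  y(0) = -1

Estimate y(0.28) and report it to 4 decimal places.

-0.6804

RK4: k1 = f(t_n, y_n); k2 = f(t_n + h/2, y_n + (h/2)·k1); k3 = f(t_n + h/2, y_n + (h/2)·k2); k4 = f(t_n + h, y_n + h·k3); y_{n+1} = y_n + (h/6)·(k1 + 2k2 + 2k3 + k4).
t=0.000000, y=-1.000000:
  k1 = f(0.000000, -1.000000) = 1.290000
  k2 = f(0.140000, -0.819400) = 1.142455
  k3 = f(0.140000, -0.840056) = 1.133779
  k4 = f(0.280000, -0.682542) = 1.005723
  y ← -1.000000 + (0.28/6)·(k1 + 2k2 + 2k3 + k4) = -0.680418
y(0.28) ≈ -0.6804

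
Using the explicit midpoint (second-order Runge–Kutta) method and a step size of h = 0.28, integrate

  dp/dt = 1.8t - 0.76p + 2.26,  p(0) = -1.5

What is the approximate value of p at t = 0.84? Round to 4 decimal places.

1.1259

Midpoint: k1 = f(t_n, p_n); k2 = f(t_n + h/2, p_n + (h/2)·k1); p_{n+1} = p_n + h·k2.
t=0.000000, p=-1.500000:
  k1 = f(0.000000, -1.500000) = 3.400000
  k2 = f(0.140000, -1.024000) = 3.290240
  p ← -1.500000 + 0.28·3.290240 = -0.578733
t=0.280000, p=-0.578733:
  k1 = f(0.280000, -0.578733) = 3.203837
  k2 = f(0.420000, -0.130196) = 3.114949
  p ← -0.578733 + 0.28·3.114949 = 0.293453
t=0.560000, p=0.293453:
  k1 = f(0.560000, 0.293453) = 3.044976
  k2 = f(0.700000, 0.719749) = 2.972990
  p ← 0.293453 + 0.28·2.972990 = 1.125890
p(0.84) ≈ 1.1259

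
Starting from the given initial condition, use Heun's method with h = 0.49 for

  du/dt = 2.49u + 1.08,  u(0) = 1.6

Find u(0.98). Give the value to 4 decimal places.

Heun: k1 = f(t_n, u_n); k2 = f(t_n + h, u_n + h·k1); u_{n+1} = u_n + (h/2)·(k1 + k2).
t=0.000000, u=1.600000:
  k1 = f(0.000000, 1.600000) = 5.064000
  k2 = f(0.490000, 4.081360) = 11.242586
  u ← 1.600000 + (0.49/2)·(5.064000 + 11.242586) = 5.595114
t=0.490000, u=5.595114:
  k1 = f(0.490000, 5.595114) = 15.011833
  k2 = f(0.980000, 12.950912) = 33.327771
  u ← 5.595114 + (0.49/2)·(15.011833 + 33.327771) = 17.438317
u(0.98) ≈ 17.4383

17.4383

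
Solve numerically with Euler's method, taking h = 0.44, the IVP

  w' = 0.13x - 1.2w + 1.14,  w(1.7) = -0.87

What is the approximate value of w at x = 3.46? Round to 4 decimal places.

Euler: w_{n+1} = w_n + h·f(x_n, w_n).
x=1.700000, w=-0.870000: f=2.405000 → w ← -0.870000 + 0.44·2.405000 = 0.188200
x=2.140000, w=0.188200: f=1.192360 → w ← 0.188200 + 0.44·1.192360 = 0.712838
x=2.580000, w=0.712838: f=0.619994 → w ← 0.712838 + 0.44·0.619994 = 0.985636
x=3.020000, w=0.985636: f=0.349837 → w ← 0.985636 + 0.44·0.349837 = 1.139564
w(3.46) ≈ 1.1396

1.1396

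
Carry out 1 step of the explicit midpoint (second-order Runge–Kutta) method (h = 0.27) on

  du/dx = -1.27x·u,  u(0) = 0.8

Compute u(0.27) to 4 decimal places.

0.7630

Midpoint: k1 = f(x_n, u_n); k2 = f(x_n + h/2, u_n + (h/2)·k1); u_{n+1} = u_n + h·k2.
x=0.000000, u=0.800000:
  k1 = f(0.000000, 0.800000) = 0.000000
  k2 = f(0.135000, 0.800000) = -0.137160
  u ← 0.800000 + 0.27·(-0.137160) = 0.762967
u(0.27) ≈ 0.7630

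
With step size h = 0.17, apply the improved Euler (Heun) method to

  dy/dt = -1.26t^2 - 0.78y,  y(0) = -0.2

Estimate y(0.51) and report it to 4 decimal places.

Heun: k1 = f(t_n, y_n); k2 = f(t_n + h, y_n + h·k1); y_{n+1} = y_n + (h/2)·(k1 + k2).
t=0.000000, y=-0.200000:
  k1 = f(0.000000, -0.200000) = 0.156000
  k2 = f(0.170000, -0.173480) = 0.098900
  y ← -0.200000 + (0.17/2)·(0.156000 + 0.098900) = -0.178333
t=0.170000, y=-0.178333:
  k1 = f(0.170000, -0.178333) = 0.102686
  k2 = f(0.340000, -0.160877) = -0.020172
  y ← -0.178333 + (0.17/2)·(0.102686 + (-0.020172)) = -0.171320
t=0.340000, y=-0.171320:
  k1 = f(0.340000, -0.171320) = -0.012027
  k2 = f(0.510000, -0.173364) = -0.192502
  y ← -0.171320 + (0.17/2)·(-0.012027 + (-0.192502)) = -0.188705
y(0.51) ≈ -0.1887

-0.1887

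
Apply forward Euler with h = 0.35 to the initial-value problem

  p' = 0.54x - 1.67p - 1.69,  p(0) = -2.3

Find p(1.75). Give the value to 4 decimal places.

-0.6533

Euler: p_{n+1} = p_n + h·f(x_n, p_n).
x=0.000000, p=-2.300000: f=2.151000 → p ← -2.300000 + 0.35·2.151000 = -1.547150
x=0.350000, p=-1.547150: f=1.082740 → p ← -1.547150 + 0.35·1.082740 = -1.168191
x=0.700000, p=-1.168191: f=0.638879 → p ← -1.168191 + 0.35·0.638879 = -0.944583
x=1.050000, p=-0.944583: f=0.454454 → p ← -0.944583 + 0.35·0.454454 = -0.785524
x=1.400000, p=-0.785524: f=0.377826 → p ← -0.785524 + 0.35·0.377826 = -0.653285
p(1.75) ≈ -0.6533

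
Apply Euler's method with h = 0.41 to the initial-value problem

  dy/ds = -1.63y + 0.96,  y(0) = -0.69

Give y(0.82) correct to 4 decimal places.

Euler: y_{n+1} = y_n + h·f(s_n, y_n).
s=0.000000, y=-0.690000: f=2.084700 → y ← -0.690000 + 0.41·2.084700 = 0.164727
s=0.410000, y=0.164727: f=0.691495 → y ← 0.164727 + 0.41·0.691495 = 0.448240
y(0.82) ≈ 0.4482

0.4482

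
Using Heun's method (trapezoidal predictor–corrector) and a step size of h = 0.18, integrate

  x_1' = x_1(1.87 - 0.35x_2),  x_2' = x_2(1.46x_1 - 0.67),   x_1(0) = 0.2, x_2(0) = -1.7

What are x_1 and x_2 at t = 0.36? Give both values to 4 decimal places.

0.4705, -1.5713

Heun on (x_1,x_2): k1 = f(t_n, state_n); k2 = f(t_n + h, state_n + h·k1); state_{n+1} = state_n + (h/2)·(k1 + k2).
0.000000: (0.200000, -1.700000)
  k1 = (0.493000, 0.642600)
  predictor → (0.288740, -1.584332)
  k2 = (0.700055, 0.393611)
  → (0.307375, -1.606741)
0.180000: (0.307375, -1.606741)
  k1 = (0.747646, 0.355463)
  predictor → (0.441951, -1.542758)
  k2 = (1.065087, 0.038185)
  → (0.470521, -1.571313)
(x_1(0.36), x_2(0.36)) ≈ (0.4705, -1.5713)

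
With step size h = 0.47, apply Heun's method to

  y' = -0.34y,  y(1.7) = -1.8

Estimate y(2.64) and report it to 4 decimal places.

Heun: k1 = f(t_n, y_n); k2 = f(t_n + h, y_n + h·k1); y_{n+1} = y_n + (h/2)·(k1 + k2).
t=1.700000, y=-1.800000:
  k1 = f(1.700000, -1.800000) = 0.612000
  k2 = f(2.170000, -1.512360) = 0.514202
  y ← -1.800000 + (0.47/2)·(0.612000 + 0.514202) = -1.535342
t=2.170000, y=-1.535342:
  k1 = f(2.170000, -1.535342) = 0.522016
  k2 = f(2.640000, -1.289995) = 0.438598
  y ← -1.535342 + (0.47/2)·(0.522016 + 0.438598) = -1.309598
y(2.64) ≈ -1.3096

-1.3096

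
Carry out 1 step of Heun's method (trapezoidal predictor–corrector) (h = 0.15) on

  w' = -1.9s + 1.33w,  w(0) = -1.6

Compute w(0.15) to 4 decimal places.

-1.9724

Heun: k1 = f(s_n, w_n); k2 = f(s_n + h, w_n + h·k1); w_{n+1} = w_n + (h/2)·(k1 + k2).
s=0.000000, w=-1.600000:
  k1 = f(0.000000, -1.600000) = -2.128000
  k2 = f(0.150000, -1.919200) = -2.837536
  w ← -1.600000 + (0.15/2)·(-2.128000 + (-2.837536)) = -1.972415
w(0.15) ≈ -1.9724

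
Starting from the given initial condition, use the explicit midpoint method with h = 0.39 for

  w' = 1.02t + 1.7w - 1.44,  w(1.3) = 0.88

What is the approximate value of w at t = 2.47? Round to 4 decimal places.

Midpoint: k1 = f(t_n, w_n); k2 = f(t_n + h/2, w_n + (h/2)·k1); w_{n+1} = w_n + h·k2.
t=1.300000, w=0.880000:
  k1 = f(1.300000, 0.880000) = 1.382000
  k2 = f(1.495000, 1.149490) = 2.039033
  w ← 0.880000 + 0.39·2.039033 = 1.675223
t=1.690000, w=1.675223:
  k1 = f(1.690000, 1.675223) = 3.131679
  k2 = f(1.885000, 2.285900) = 4.368730
  w ← 1.675223 + 0.39·4.368730 = 3.379028
t=2.080000, w=3.379028:
  k1 = f(2.080000, 3.379028) = 6.425947
  k2 = f(2.275000, 4.632087) = 8.755049
  w ← 3.379028 + 0.39·8.755049 = 6.793497
w(2.47) ≈ 6.7935

6.7935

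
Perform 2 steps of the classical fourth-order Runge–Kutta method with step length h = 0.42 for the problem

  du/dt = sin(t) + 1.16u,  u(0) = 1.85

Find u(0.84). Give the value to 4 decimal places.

RK4: k1 = f(t_n, u_n); k2 = f(t_n + h/2, u_n + (h/2)·k1); k3 = f(t_n + h/2, u_n + (h/2)·k2); k4 = f(t_n + h, u_n + h·k3); u_{n+1} = u_n + (h/6)·(k1 + 2k2 + 2k3 + k4).
t=0.000000, u=1.850000:
  k1 = f(0.000000, 1.850000) = 2.146000
  k2 = f(0.210000, 2.300660) = 2.877225
  k3 = f(0.210000, 2.454217) = 3.055352
  k4 = f(0.420000, 3.133248) = 4.042328
  u ← 1.850000 + (0.42/6)·(k1 + 2k2 + 2k3 + k4) = 3.113744
t=0.420000, u=3.113744:
  k1 = f(0.420000, 3.113744) = 4.019703
  k2 = f(0.630000, 3.957881) = 5.180287
  k3 = f(0.630000, 4.201604) = 5.463006
  k4 = f(0.840000, 5.408206) = 7.018162
  u ← 3.113744 + (0.42/6)·(k1 + 2k2 + 2k3 + k4) = 5.376455
u(0.84) ≈ 5.3765

5.3765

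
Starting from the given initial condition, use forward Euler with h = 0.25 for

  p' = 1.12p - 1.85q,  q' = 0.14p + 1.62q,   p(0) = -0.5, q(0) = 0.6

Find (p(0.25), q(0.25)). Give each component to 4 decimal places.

-0.9175, 0.8255

Euler on (p,q): p_{n+1} = p_n + h·p', q_{n+1} = q_n + h·q'.
0.000000: (-0.500000, 0.600000); f=(-1.670000, 0.902000) → (-0.917500, 0.825500)
(p(0.25), q(0.25)) ≈ (-0.9175, 0.8255)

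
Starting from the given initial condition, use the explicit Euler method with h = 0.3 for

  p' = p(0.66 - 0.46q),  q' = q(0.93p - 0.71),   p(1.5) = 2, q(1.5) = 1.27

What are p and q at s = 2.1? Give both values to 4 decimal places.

1.9683, 2.3191

Euler on (p,q): p_{n+1} = p_n + h·p', q_{n+1} = q_n + h·q'.
1.500000: (2.000000, 1.270000); f=(0.151600, 1.460500) → (2.045480, 1.708150)
1.800000: (2.045480, 1.708150); f=(-0.257217, 2.036621) → (1.968315, 2.319136)
(p(2.1), q(2.1)) ≈ (1.9683, 2.3191)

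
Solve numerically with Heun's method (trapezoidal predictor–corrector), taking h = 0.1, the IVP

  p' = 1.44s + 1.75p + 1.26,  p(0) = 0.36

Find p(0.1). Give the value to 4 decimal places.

0.5727

Heun: k1 = f(s_n, p_n); k2 = f(s_n + h, p_n + h·k1); p_{n+1} = p_n + (h/2)·(k1 + k2).
s=0.000000, p=0.360000:
  k1 = f(0.000000, 0.360000) = 1.890000
  k2 = f(0.100000, 0.549000) = 2.364750
  p ← 0.360000 + (0.1/2)·(1.890000 + 2.364750) = 0.572738
p(0.1) ≈ 0.5727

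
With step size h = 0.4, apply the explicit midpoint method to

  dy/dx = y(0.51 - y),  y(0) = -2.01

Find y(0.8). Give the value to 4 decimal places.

-97.1129

Midpoint: k1 = f(x_n, y_n); k2 = f(x_n + h/2, y_n + (h/2)·k1); y_{n+1} = y_n + h·k2.
x=0.000000, y=-2.010000:
  k1 = f(0.000000, -2.010000) = -5.065200
  k2 = f(0.200000, -3.023040) = -10.680521
  y ← -2.010000 + 0.4·(-10.680521) = -6.282208
x=0.400000, y=-6.282208:
  k1 = f(0.400000, -6.282208) = -42.670070
  k2 = f(0.600000, -14.816222) = -227.076722
  y ← -6.282208 + 0.4·(-227.076722) = -97.112897
y(0.8) ≈ -97.1129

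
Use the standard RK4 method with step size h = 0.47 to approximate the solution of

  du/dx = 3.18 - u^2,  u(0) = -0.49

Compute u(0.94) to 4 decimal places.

RK4: k1 = f(x_n, u_n); k2 = f(x_n + h/2, u_n + (h/2)·k1); k3 = f(x_n + h/2, u_n + (h/2)·k2); k4 = f(x_n + h, u_n + h·k3); u_{n+1} = u_n + (h/6)·(k1 + 2k2 + 2k3 + k4).
x=0.000000, u=-0.490000:
  k1 = f(0.000000, -0.490000) = 2.939900
  k2 = f(0.235000, 0.200877) = 3.139649
  k3 = f(0.235000, 0.247817) = 3.118587
  k4 = f(0.470000, 0.975736) = 2.227940
  u ← -0.490000 + (0.47/6)·(k1 + 2k2 + 2k3 + k4) = 0.895271
x=0.470000, u=0.895271:
  k1 = f(0.470000, 0.895271) = 2.378490
  k2 = f(0.705000, 1.454216) = 1.065256
  k3 = f(0.705000, 1.145606) = 1.867587
  k4 = f(0.940000, 1.773037) = 0.036341
  u ← 0.895271 + (0.47/6)·(k1 + 2k2 + 2k3 + k4) = 1.543911
u(0.94) ≈ 1.5439

1.5439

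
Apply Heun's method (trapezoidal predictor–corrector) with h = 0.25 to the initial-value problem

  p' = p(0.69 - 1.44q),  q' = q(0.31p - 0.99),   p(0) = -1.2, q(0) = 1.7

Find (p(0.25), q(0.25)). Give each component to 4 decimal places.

-0.8586, 1.2426

Heun on (p,q): k1 = f(t_n, state_n); k2 = f(t_n + h, state_n + h·k1); state_{n+1} = state_n + (h/2)·(k1 + k2).
0.000000: (-1.200000, 1.700000)
  k1 = (2.109600, -2.315400)
  predictor → (-0.672600, 1.121150)
  k2 = (0.621789, -1.343705)
  → (-0.858576, 1.242612)
(p(0.25), q(0.25)) ≈ (-0.8586, 1.2426)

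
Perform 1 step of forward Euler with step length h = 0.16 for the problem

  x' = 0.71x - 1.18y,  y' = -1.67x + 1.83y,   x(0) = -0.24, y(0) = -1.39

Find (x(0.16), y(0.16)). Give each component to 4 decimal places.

-0.0048, -1.7329

Euler on (x,y): x_{n+1} = x_n + h·x', y_{n+1} = y_n + h·y'.
0.000000: (-0.240000, -1.390000); f=(1.469800, -2.142900) → (-0.004832, -1.732864)
(x(0.16), y(0.16)) ≈ (-0.0048, -1.7329)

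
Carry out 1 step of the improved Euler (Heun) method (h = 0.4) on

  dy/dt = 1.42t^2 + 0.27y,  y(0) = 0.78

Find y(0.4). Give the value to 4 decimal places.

0.9142

Heun: k1 = f(t_n, y_n); k2 = f(t_n + h, y_n + h·k1); y_{n+1} = y_n + (h/2)·(k1 + k2).
t=0.000000, y=0.780000:
  k1 = f(0.000000, 0.780000) = 0.210600
  k2 = f(0.400000, 0.864240) = 0.460545
  y ← 0.780000 + (0.4/2)·(0.210600 + 0.460545) = 0.914229
y(0.4) ≈ 0.9142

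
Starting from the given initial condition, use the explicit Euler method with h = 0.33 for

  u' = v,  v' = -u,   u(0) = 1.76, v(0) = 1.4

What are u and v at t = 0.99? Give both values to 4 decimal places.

Euler on (u,v): u_{n+1} = u_n + h·u', v_{n+1} = v_n + h·v'.
0.000000: (1.760000, 1.400000); f=(1.400000, -1.760000) → (2.222000, 0.819200)
0.330000: (2.222000, 0.819200); f=(0.819200, -2.222000) → (2.492336, 0.085940)
0.660000: (2.492336, 0.085940); f=(0.085940, -2.492336) → (2.520696, -0.736531)
(u(0.99), v(0.99)) ≈ (2.5207, -0.7365)

2.5207, -0.7365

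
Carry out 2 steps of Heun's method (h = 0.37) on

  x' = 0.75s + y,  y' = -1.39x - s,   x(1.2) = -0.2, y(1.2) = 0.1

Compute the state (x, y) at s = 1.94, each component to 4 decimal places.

0.3730, -1.2090

Heun on (x,y): k1 = f(s_n, state_n); k2 = f(s_n + h, state_n + h·k1); state_{n+1} = state_n + (h/2)·(k1 + k2).
1.200000: (-0.200000, 0.100000)
  k1 = (1.000000, -0.922000)
  predictor → (0.170000, -0.241140)
  k2 = (0.936360, -1.806300)
  → (0.158227, -0.404736)
1.570000: (0.158227, -0.404736)
  k1 = (0.772764, -1.789935)
  predictor → (0.444149, -1.067011)
  k2 = (0.387989, -2.557368)
  → (0.372966, -1.208987)
(x(1.94), y(1.94)) ≈ (0.3730, -1.2090)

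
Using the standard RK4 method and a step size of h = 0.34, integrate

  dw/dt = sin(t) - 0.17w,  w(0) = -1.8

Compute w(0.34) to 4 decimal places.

-1.6428

RK4: k1 = f(t_n, w_n); k2 = f(t_n + h/2, w_n + (h/2)·k1); k3 = f(t_n + h/2, w_n + (h/2)·k2); k4 = f(t_n + h, w_n + h·k3); w_{n+1} = w_n + (h/6)·(k1 + 2k2 + 2k3 + k4).
t=0.000000, w=-1.800000:
  k1 = f(0.000000, -1.800000) = 0.306000
  k2 = f(0.170000, -1.747980) = 0.466339
  k3 = f(0.170000, -1.720722) = 0.461705
  k4 = f(0.340000, -1.643020) = 0.612801
  w ← -1.800000 + (0.34/6)·(k1 + 2k2 + 2k3 + k4) = -1.642756
w(0.34) ≈ -1.6428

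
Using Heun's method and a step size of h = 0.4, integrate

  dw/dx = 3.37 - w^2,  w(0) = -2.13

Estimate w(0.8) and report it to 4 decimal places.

-9.3287

Heun: k1 = f(x_n, w_n); k2 = f(x_n + h, w_n + h·k1); w_{n+1} = w_n + (h/2)·(k1 + k2).
x=0.000000, w=-2.130000:
  k1 = f(0.000000, -2.130000) = -1.166900
  k2 = f(0.400000, -2.596760) = -3.373162
  w ← -2.130000 + (0.4/2)·(-1.166900 + (-3.373162)) = -3.038012
x=0.400000, w=-3.038012:
  k1 = f(0.400000, -3.038012) = -5.859520
  k2 = f(0.800000, -5.381820) = -25.593992
  w ← -3.038012 + (0.4/2)·(-5.859520 + (-25.593992)) = -9.328715
w(0.8) ≈ -9.3287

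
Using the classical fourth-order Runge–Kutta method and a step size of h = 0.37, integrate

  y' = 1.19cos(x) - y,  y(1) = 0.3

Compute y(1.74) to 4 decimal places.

RK4: k1 = f(x_n, y_n); k2 = f(x_n + h/2, y_n + (h/2)·k1); k3 = f(x_n + h/2, y_n + (h/2)·k2); k4 = f(x_n + h, y_n + h·k3); y_{n+1} = y_n + (h/6)·(k1 + 2k2 + 2k3 + k4).
x=1.000000, y=0.300000:
  k1 = f(1.000000, 0.300000) = 0.342960
  k2 = f(1.185000, 0.363448) = 0.084346
  k3 = f(1.185000, 0.315604) = 0.132189
  k4 = f(1.370000, 0.348910) = -0.111565
  y ← 0.300000 + (0.37/6)·(k1 + 2k2 + 2k3 + k4) = 0.340975
x=1.370000, y=0.340975:
  k1 = f(1.370000, 0.340975) = -0.103630
  k2 = f(1.555000, 0.321804) = -0.303007
  k3 = f(1.555000, 0.284919) = -0.266122
  k4 = f(1.740000, 0.242510) = -0.442903
  y ← 0.340975 + (0.37/6)·(k1 + 2k2 + 2k3 + k4) = 0.237080
y(1.74) ≈ 0.2371

0.2371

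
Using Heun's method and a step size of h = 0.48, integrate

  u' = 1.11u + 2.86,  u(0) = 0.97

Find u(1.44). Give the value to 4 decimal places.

Heun: k1 = f(s_n, u_n); k2 = f(s_n + h, u_n + h·k1); u_{n+1} = u_n + (h/2)·(k1 + k2).
s=0.000000, u=0.970000:
  k1 = f(0.000000, 0.970000) = 3.936700
  k2 = f(0.480000, 2.859616) = 6.034174
  u ← 0.970000 + (0.48/2)·(3.936700 + 6.034174) = 3.363010
s=0.480000, u=3.363010:
  k1 = f(0.480000, 3.363010) = 6.592941
  k2 = f(0.960000, 6.527621) = 10.105660
  u ← 3.363010 + (0.48/2)·(6.592941 + 10.105660) = 7.370674
s=0.960000, u=7.370674:
  k1 = f(0.960000, 7.370674) = 11.041448
  k2 = f(1.440000, 12.670569) = 16.924331
  u ← 7.370674 + (0.48/2)·(11.041448 + 16.924331) = 14.082461
u(1.44) ≈ 14.0825

14.0825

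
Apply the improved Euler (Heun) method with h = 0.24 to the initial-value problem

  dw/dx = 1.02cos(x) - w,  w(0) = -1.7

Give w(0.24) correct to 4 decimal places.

Heun: k1 = f(x_n, w_n); k2 = f(x_n + h, w_n + h·k1); w_{n+1} = w_n + (h/2)·(k1 + k2).
x=0.000000, w=-1.700000:
  k1 = f(0.000000, -1.700000) = 2.720000
  k2 = f(0.240000, -1.047200) = 2.037965
  w ← -1.700000 + (0.24/2)·(2.720000 + 2.037965) = -1.129044
w(0.24) ≈ -1.1290

-1.1290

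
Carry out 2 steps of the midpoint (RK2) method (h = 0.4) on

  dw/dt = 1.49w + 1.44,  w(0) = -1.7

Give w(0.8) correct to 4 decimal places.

Midpoint: k1 = f(t_n, w_n); k2 = f(t_n + h/2, w_n + (h/2)·k1); w_{n+1} = w_n + h·k2.
t=0.000000, w=-1.700000:
  k1 = f(0.000000, -1.700000) = -1.093000
  k2 = f(0.200000, -1.918600) = -1.418714
  w ← -1.700000 + 0.4·(-1.418714) = -2.267486
t=0.400000, w=-2.267486:
  k1 = f(0.400000, -2.267486) = -1.938554
  k2 = f(0.600000, -2.655196) = -2.516243
  w ← -2.267486 + 0.4·(-2.516243) = -3.273983
w(0.8) ≈ -3.2740

-3.2740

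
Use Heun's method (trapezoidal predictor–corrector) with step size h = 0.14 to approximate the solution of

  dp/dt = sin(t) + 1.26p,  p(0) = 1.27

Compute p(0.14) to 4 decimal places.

1.5236

Heun: k1 = f(t_n, p_n); k2 = f(t_n + h, p_n + h·k1); p_{n+1} = p_n + (h/2)·(k1 + k2).
t=0.000000, p=1.270000:
  k1 = f(0.000000, 1.270000) = 1.600200
  k2 = f(0.140000, 1.494028) = 2.022018
  p ← 1.270000 + (0.14/2)·(1.600200 + 2.022018) = 1.523555
p(0.14) ≈ 1.5236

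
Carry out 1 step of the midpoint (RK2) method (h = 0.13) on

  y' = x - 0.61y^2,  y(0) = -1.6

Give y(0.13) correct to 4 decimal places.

Midpoint: k1 = f(x_n, y_n); k2 = f(x_n + h/2, y_n + (h/2)·k1); y_{n+1} = y_n + h·k2.
x=0.000000, y=-1.600000:
  k1 = f(0.000000, -1.600000) = -1.561600
  k2 = f(0.065000, -1.701504) = -1.701021
  y ← -1.600000 + 0.13·(-1.701021) = -1.821133
y(0.13) ≈ -1.8211

-1.8211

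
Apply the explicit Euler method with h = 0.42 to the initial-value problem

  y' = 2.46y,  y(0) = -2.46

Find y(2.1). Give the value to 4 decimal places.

-85.4743

Euler: y_{n+1} = y_n + h·f(x_n, y_n).
x=0.000000, y=-2.460000: f=-6.051600 → y ← -2.460000 + 0.42·(-6.051600) = -5.001672
x=0.420000, y=-5.001672: f=-12.304113 → y ← -5.001672 + 0.42·(-12.304113) = -10.169400
x=0.840000, y=-10.169400: f=-25.016723 → y ← -10.169400 + 0.42·(-25.016723) = -20.676423
x=1.260000, y=-20.676423: f=-50.864001 → y ← -20.676423 + 0.42·(-50.864001) = -42.039303
x=1.680000, y=-42.039303: f=-103.416686 → y ← -42.039303 + 0.42·(-103.416686) = -85.474312
y(2.1) ≈ -85.4743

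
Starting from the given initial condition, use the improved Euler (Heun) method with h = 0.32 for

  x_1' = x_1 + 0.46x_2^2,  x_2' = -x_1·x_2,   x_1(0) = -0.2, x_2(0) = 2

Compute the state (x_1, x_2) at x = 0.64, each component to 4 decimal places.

1.1907, 1.5049

Heun on (x_1,x_2): k1 = f(x_n, state_n); k2 = f(x_n + h, state_n + h·k1); state_{n+1} = state_n + (h/2)·(k1 + k2).
0.000000: (-0.200000, 2.000000)
  k1 = (1.640000, 0.400000)
  predictor → (0.324800, 2.128000)
  k2 = (2.407857, -0.691174)
  → (0.447657, 1.953412)
0.320000: (0.447657, 1.953412)
  k1 = (2.202934, -0.874459)
  predictor → (1.152596, 1.673585)
  k2 = (2.441004, -1.928967)
  → (1.190687, 1.504864)
(x_1(0.64), x_2(0.64)) ≈ (1.1907, 1.5049)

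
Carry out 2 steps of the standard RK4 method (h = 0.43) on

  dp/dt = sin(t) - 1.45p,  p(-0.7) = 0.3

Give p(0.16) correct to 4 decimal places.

RK4: k1 = f(t_n, p_n); k2 = f(t_n + h/2, p_n + (h/2)·k1); k3 = f(t_n + h/2, p_n + (h/2)·k2); k4 = f(t_n + h, p_n + h·k3); p_{n+1} = p_n + (h/6)·(k1 + 2k2 + 2k3 + k4).
t=-0.700000, p=0.300000:
  k1 = f(-0.700000, 0.300000) = -1.079218
  k2 = f(-0.485000, 0.067968) = -0.564762
  k3 = f(-0.485000, 0.178576) = -0.725144
  k4 = f(-0.270000, -0.011812) = -0.249604
  p ← 0.300000 + (0.43/6)·(k1 + 2k2 + 2k3 + k4) = 0.019881
t=-0.270000, p=0.019881:
  k1 = f(-0.270000, 0.019881) = -0.295559
  k2 = f(-0.055000, -0.043664) = 0.008341
  k3 = f(-0.055000, 0.021674) = -0.086400
  k4 = f(0.160000, -0.017271) = 0.184361
  p ← 0.019881 + (0.43/6)·(k1 + 2k2 + 2k3 + k4) = 0.000723
p(0.16) ≈ 0.0007

0.0007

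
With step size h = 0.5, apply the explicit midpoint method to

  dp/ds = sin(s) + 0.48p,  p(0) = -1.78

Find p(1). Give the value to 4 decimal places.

-2.3390

Midpoint: k1 = f(s_n, p_n); k2 = f(s_n + h/2, p_n + (h/2)·k1); p_{n+1} = p_n + h·k2.
s=0.000000, p=-1.780000:
  k1 = f(0.000000, -1.780000) = -0.854400
  k2 = f(0.250000, -1.993600) = -0.709524
  p ← -1.780000 + 0.5·(-0.709524) = -2.134762
s=0.500000, p=-2.134762:
  k1 = f(0.500000, -2.134762) = -0.545260
  k2 = f(0.750000, -2.271077) = -0.408478
  p ← -2.134762 + 0.5·(-0.408478) = -2.339001
p(1) ≈ -2.3390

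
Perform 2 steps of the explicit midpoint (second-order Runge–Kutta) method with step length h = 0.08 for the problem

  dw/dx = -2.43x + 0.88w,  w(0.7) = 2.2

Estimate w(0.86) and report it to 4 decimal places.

2.2081

Midpoint: k1 = f(x_n, w_n); k2 = f(x_n + h/2, w_n + (h/2)·k1); w_{n+1} = w_n + h·k2.
x=0.700000, w=2.200000:
  k1 = f(0.700000, 2.200000) = 0.235000
  k2 = f(0.740000, 2.209400) = 0.146072
  w ← 2.200000 + 0.08·0.146072 = 2.211686
x=0.780000, w=2.211686:
  k1 = f(0.780000, 2.211686) = 0.050883
  k2 = f(0.820000, 2.213721) = -0.044525
  w ← 2.211686 + 0.08·(-0.044525) = 2.208124
w(0.86) ≈ 2.2081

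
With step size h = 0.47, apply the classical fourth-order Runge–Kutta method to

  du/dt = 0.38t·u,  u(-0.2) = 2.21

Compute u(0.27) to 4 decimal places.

RK4: k1 = f(t_n, u_n); k2 = f(t_n + h/2, u_n + (h/2)·k1); k3 = f(t_n + h/2, u_n + (h/2)·k2); k4 = f(t_n + h, u_n + h·k3); u_{n+1} = u_n + (h/6)·(k1 + 2k2 + 2k3 + k4).
t=-0.200000, u=2.210000:
  k1 = f(-0.200000, 2.210000) = -0.167960
  k2 = f(0.035000, 2.170529) = 0.028868
  k3 = f(0.035000, 2.216784) = 0.029483
  k4 = f(0.270000, 2.223857) = 0.228168
  u ← 2.210000 + (0.47/6)·(k1 + 2k2 + 2k3 + k4) = 2.223858
u(0.27) ≈ 2.2239

2.2239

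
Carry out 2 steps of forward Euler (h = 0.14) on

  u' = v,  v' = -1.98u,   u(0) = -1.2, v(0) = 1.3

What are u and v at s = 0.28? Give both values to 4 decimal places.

-0.7894, 1.9148

Euler on (u,v): u_{n+1} = u_n + h·u', v_{n+1} = v_n + h·v'.
0.000000: (-1.200000, 1.300000); f=(1.300000, 2.376000) → (-1.018000, 1.632640)
0.140000: (-1.018000, 1.632640); f=(1.632640, 2.015640) → (-0.789430, 1.914830)
(u(0.28), v(0.28)) ≈ (-0.7894, 1.9148)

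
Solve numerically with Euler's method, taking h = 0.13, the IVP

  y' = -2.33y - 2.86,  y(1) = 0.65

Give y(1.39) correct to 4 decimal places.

Euler: y_{n+1} = y_n + h·f(t_n, y_n).
t=1.000000, y=0.650000: f=-4.374500 → y ← 0.650000 + 0.13·(-4.374500) = 0.081315
t=1.130000, y=0.081315: f=-3.049464 → y ← 0.081315 + 0.13·(-3.049464) = -0.315115
t=1.260000, y=-0.315115: f=-2.125781 → y ← -0.315115 + 0.13·(-2.125781) = -0.591467
y(1.39) ≈ -0.5915

-0.5915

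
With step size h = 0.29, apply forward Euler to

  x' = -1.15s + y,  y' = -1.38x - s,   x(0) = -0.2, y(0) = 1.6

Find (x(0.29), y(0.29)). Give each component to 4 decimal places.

0.2640, 1.6800

Euler on (x,y): x_{n+1} = x_n + h·x', y_{n+1} = y_n + h·y'.
0.000000: (-0.200000, 1.600000); f=(1.600000, 0.276000) → (0.264000, 1.680040)
(x(0.29), y(0.29)) ≈ (0.2640, 1.6800)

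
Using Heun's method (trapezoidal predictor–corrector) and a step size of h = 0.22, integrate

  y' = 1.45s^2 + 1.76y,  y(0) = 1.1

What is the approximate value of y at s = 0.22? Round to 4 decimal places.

1.6161

Heun: k1 = f(s_n, y_n); k2 = f(s_n + h, y_n + h·k1); y_{n+1} = y_n + (h/2)·(k1 + k2).
s=0.000000, y=1.100000:
  k1 = f(0.000000, 1.100000) = 1.936000
  k2 = f(0.220000, 1.525920) = 2.755799
  y ← 1.100000 + (0.22/2)·(1.936000 + 2.755799) = 1.616098
y(0.22) ≈ 1.6161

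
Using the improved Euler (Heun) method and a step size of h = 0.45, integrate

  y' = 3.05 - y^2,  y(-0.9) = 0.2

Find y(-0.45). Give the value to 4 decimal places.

1.0198

Heun: k1 = f(x_n, y_n); k2 = f(x_n + h, y_n + h·k1); y_{n+1} = y_n + (h/2)·(k1 + k2).
x=-0.900000, y=0.200000:
  k1 = f(-0.900000, 0.200000) = 3.010000
  k2 = f(-0.450000, 1.554500) = 0.633530
  y ← 0.200000 + (0.45/2)·(3.010000 + 0.633530) = 1.019794
y(-0.45) ≈ 1.0198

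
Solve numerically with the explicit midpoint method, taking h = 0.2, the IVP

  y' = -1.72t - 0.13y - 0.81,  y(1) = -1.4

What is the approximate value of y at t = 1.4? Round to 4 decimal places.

-2.4509

Midpoint: k1 = f(t_n, y_n); k2 = f(t_n + h/2, y_n + (h/2)·k1); y_{n+1} = y_n + h·k2.
t=1.000000, y=-1.400000:
  k1 = f(1.000000, -1.400000) = -2.348000
  k2 = f(1.100000, -1.634800) = -2.489476
  y ← -1.400000 + 0.2·(-2.489476) = -1.897895
t=1.200000, y=-1.897895:
  k1 = f(1.200000, -1.897895) = -2.627274
  k2 = f(1.300000, -2.160623) = -2.765119
  y ← -1.897895 + 0.2·(-2.765119) = -2.450919
y(1.4) ≈ -2.4509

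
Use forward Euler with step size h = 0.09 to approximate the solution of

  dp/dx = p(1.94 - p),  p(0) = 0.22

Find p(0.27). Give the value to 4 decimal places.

Euler: p_{n+1} = p_n + h·f(x_n, p_n).
x=0.000000, p=0.220000: f=0.378400 → p ← 0.220000 + 0.09·0.378400 = 0.254056
x=0.090000, p=0.254056: f=0.428324 → p ← 0.254056 + 0.09·0.428324 = 0.292605
x=0.180000, p=0.292605: f=0.482036 → p ← 0.292605 + 0.09·0.482036 = 0.335988
p(0.27) ≈ 0.3360

0.3360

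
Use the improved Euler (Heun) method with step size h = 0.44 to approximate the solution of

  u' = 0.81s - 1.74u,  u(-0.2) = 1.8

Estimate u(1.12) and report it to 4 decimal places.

Heun: k1 = f(s_n, u_n); k2 = f(s_n + h, u_n + h·k1); u_{n+1} = u_n + (h/2)·(k1 + k2).
s=-0.200000, u=1.800000:
  k1 = f(-0.200000, 1.800000) = -3.294000
  k2 = f(0.240000, 0.350640) = -0.415714
  u ← 1.800000 + (0.44/2)·(-3.294000 + (-0.415714)) = 0.983863
s=0.240000, u=0.983863:
  k1 = f(0.240000, 0.983863) = -1.517522
  k2 = f(0.680000, 0.316153) = 0.000693
  u ← 0.983863 + (0.44/2)·(-1.517522 + 0.000693) = 0.650161
s=0.680000, u=0.650161:
  k1 = f(0.680000, 0.650161) = -0.580480
  k2 = f(1.120000, 0.394750) = 0.220336
  u ← 0.650161 + (0.44/2)·(-0.580480 + 0.220336) = 0.570929
u(1.12) ≈ 0.5709

0.5709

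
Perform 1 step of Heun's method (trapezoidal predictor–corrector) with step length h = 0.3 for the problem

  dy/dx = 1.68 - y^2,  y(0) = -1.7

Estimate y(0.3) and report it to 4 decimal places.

Heun: k1 = f(x_n, y_n); k2 = f(x_n + h, y_n + h·k1); y_{n+1} = y_n + (h/2)·(k1 + k2).
x=0.000000, y=-1.700000:
  k1 = f(0.000000, -1.700000) = -1.210000
  k2 = f(0.300000, -2.063000) = -2.575969
  y ← -1.700000 + (0.3/2)·(-1.210000 + (-2.575969)) = -2.267895
y(0.3) ≈ -2.2679

-2.2679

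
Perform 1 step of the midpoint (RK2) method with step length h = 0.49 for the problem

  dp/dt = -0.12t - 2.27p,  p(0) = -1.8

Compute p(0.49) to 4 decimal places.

-0.9258

Midpoint: k1 = f(t_n, p_n); k2 = f(t_n + h/2, p_n + (h/2)·k1); p_{n+1} = p_n + h·k2.
t=0.000000, p=-1.800000:
  k1 = f(0.000000, -1.800000) = 4.086000
  k2 = f(0.245000, -0.798930) = 1.784171
  p ← -1.800000 + 0.49·1.784171 = -0.925756
p(0.49) ≈ -0.9258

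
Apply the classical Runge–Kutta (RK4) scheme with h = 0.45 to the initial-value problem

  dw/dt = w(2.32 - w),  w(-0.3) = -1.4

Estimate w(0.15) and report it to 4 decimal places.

-24.6790

RK4: k1 = f(t_n, w_n); k2 = f(t_n + h/2, w_n + (h/2)·k1); k3 = f(t_n + h/2, w_n + (h/2)·k2); k4 = f(t_n + h, w_n + h·k3); w_{n+1} = w_n + (h/6)·(k1 + 2k2 + 2k3 + k4).
t=-0.300000, w=-1.400000:
  k1 = f(-0.300000, -1.400000) = -5.208000
  k2 = f(-0.075000, -2.571800) = -12.580731
  k3 = f(-0.075000, -4.230665) = -27.713664
  k4 = f(0.150000, -13.871149) = -224.589835
  w ← -1.400000 + (0.45/6)·(k1 + 2k2 + 2k3 + k4) = -24.678997
w(0.15) ≈ -24.6790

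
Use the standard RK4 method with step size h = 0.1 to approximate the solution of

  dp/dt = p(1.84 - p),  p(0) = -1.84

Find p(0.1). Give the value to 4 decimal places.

RK4: k1 = f(t_n, p_n); k2 = f(t_n + h/2, p_n + (h/2)·k1); k3 = f(t_n + h/2, p_n + (h/2)·k2); k4 = f(t_n + h, p_n + h·k3); p_{n+1} = p_n + (h/6)·(k1 + 2k2 + 2k3 + k4).
t=0.000000, p=-1.840000:
  k1 = f(0.000000, -1.840000) = -6.771200
  k2 = f(0.050000, -2.178560) = -8.754674
  k3 = f(0.050000, -2.277734) = -9.379101
  k4 = f(0.100000, -2.777910) = -12.828139
  p ← -1.840000 + (0.1/6)·(k1 + 2k2 + 2k3 + k4) = -2.771115
p(0.1) ≈ -2.7711

-2.7711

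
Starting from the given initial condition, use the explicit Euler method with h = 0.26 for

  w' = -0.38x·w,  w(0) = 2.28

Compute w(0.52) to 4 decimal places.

Euler: w_{n+1} = w_n + h·f(x_n, w_n).
x=0.000000, w=2.280000: f=0.000000 → w ← 2.280000 + 0.26·0.000000 = 2.280000
x=0.260000, w=2.280000: f=-0.225264 → w ← 2.280000 + 0.26·(-0.225264) = 2.221431
w(0.52) ≈ 2.2214

2.2214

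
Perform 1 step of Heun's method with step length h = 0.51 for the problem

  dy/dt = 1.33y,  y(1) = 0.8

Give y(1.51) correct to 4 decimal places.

Heun: k1 = f(t_n, y_n); k2 = f(t_n + h, y_n + h·k1); y_{n+1} = y_n + (h/2)·(k1 + k2).
t=1.000000, y=0.800000:
  k1 = f(1.000000, 0.800000) = 1.064000
  k2 = f(1.510000, 1.342640) = 1.785711
  y ← 0.800000 + (0.51/2)·(1.064000 + 1.785711) = 1.526676
y(1.51) ≈ 1.5267

1.5267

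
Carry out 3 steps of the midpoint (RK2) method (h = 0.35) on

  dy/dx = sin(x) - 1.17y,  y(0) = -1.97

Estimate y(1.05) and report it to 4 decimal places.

Midpoint: k1 = f(x_n, y_n); k2 = f(x_n + h/2, y_n + (h/2)·k1); y_{n+1} = y_n + h·k2.
x=0.000000, y=-1.970000:
  k1 = f(0.000000, -1.970000) = 2.304900
  k2 = f(0.175000, -1.566642) = 2.007080
  y ← -1.970000 + 0.35·2.007080 = -1.267522
x=0.350000, y=-1.267522:
  k1 = f(0.350000, -1.267522) = 1.825899
  k2 = f(0.525000, -0.947990) = 1.610361
  y ← -1.267522 + 0.35·1.610361 = -0.703896
x=0.700000, y=-0.703896:
  k1 = f(0.700000, -0.703896) = 1.467776
  k2 = f(0.875000, -0.447035) = 1.290574
  y ← -0.703896 + 0.35·1.290574 = -0.252195
y(1.05) ≈ -0.2522

-0.2522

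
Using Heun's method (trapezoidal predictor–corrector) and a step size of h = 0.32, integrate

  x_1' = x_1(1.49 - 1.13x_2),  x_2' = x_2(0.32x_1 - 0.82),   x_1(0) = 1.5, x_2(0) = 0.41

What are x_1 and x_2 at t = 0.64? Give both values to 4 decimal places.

2.9317, 0.3723

Heun on (x_1,x_2): k1 = f(t_n, state_n); k2 = f(t_n + h, state_n + h·k1); state_{n+1} = state_n + (h/2)·(k1 + k2).
0.000000: (1.500000, 0.410000)
  k1 = (1.540050, -0.139400)
  predictor → (1.992816, 0.365392)
  k2 = (2.146476, -0.066611)
  → (2.089844, 0.377038)
0.320000: (2.089844, 0.377038)
  k1 = (2.223483, -0.057027)
  predictor → (2.801359, 0.358790)
  k2 = (3.038263, 0.027424)
  → (2.931724, 0.372302)
(x_1(0.64), x_2(0.64)) ≈ (2.9317, 0.3723)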